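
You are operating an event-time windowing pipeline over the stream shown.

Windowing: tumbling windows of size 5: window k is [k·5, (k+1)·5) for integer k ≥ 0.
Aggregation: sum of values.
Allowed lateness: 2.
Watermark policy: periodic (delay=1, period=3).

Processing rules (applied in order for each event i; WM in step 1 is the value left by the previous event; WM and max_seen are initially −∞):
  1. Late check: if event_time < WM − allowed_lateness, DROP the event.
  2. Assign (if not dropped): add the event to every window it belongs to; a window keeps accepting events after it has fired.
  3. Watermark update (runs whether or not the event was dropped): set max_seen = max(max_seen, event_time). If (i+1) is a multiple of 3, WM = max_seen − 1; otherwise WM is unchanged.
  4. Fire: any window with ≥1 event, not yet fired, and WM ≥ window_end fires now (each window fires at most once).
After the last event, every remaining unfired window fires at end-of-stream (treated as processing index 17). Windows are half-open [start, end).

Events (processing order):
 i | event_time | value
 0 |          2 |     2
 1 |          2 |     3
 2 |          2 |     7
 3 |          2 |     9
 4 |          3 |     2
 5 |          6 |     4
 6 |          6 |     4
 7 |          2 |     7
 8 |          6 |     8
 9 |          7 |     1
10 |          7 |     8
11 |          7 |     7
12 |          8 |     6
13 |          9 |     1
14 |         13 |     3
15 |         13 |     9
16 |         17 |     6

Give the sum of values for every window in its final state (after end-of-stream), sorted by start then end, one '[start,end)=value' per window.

i=0 t=2 v=2: → [0,5); WM=−∞
i=1 t=2 v=3: → [0,5); WM=−∞
i=2 t=2 v=7: → [0,5); WM=1
i=3 t=2 v=9: → [0,5); WM=1
i=4 t=3 v=2: → [0,5); WM=1
i=5 t=6 v=4: → [5,10); WM=5; [0,5) fires=23
i=6 t=6 v=4: → [5,10); WM=5
i=7 t=2 v=7: DROP (t<5-2); WM=5
i=8 t=6 v=8: → [5,10); WM=5
i=9 t=7 v=1: → [5,10); WM=5
i=10 t=7 v=8: → [5,10); WM=5
i=11 t=7 v=7: → [5,10); WM=6
i=12 t=8 v=6: → [5,10); WM=6
i=13 t=9 v=1: → [5,10); WM=6
i=14 t=13 v=3: → [10,15); WM=12; [5,10) fires=39
i=15 t=13 v=9: → [10,15); WM=12
i=16 t=17 v=6: → [15,20); WM=12

[0,5)=23 [5,10)=39 [10,15)=12 [15,20)=6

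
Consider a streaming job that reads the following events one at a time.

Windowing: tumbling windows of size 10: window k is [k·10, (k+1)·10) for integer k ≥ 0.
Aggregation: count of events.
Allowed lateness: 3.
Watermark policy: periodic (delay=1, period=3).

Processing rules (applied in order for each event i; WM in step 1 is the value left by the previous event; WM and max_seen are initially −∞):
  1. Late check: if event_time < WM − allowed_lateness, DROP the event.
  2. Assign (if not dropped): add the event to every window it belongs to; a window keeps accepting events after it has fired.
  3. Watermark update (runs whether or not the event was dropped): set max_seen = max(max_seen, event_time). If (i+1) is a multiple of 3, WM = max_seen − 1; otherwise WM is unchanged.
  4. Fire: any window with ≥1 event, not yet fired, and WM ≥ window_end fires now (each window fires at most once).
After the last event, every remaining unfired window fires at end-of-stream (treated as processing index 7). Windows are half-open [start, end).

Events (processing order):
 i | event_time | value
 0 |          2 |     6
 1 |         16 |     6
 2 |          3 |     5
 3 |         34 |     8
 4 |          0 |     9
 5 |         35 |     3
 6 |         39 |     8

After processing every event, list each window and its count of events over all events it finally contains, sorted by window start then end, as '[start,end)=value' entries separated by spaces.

i=0 t=2 v=6: → [0,10); WM=−∞
i=1 t=16 v=6: → [10,20); WM=−∞
i=2 t=3 v=5: → [0,10); WM=15; [0,10) fires=2
i=3 t=34 v=8: → [30,40); WM=15
i=4 t=0 v=9: DROP (t<15-3); WM=15
i=5 t=35 v=3: → [30,40); WM=34; [10,20) fires=1
i=6 t=39 v=8: → [30,40); WM=34

[0,10)=2 [10,20)=1 [30,40)=3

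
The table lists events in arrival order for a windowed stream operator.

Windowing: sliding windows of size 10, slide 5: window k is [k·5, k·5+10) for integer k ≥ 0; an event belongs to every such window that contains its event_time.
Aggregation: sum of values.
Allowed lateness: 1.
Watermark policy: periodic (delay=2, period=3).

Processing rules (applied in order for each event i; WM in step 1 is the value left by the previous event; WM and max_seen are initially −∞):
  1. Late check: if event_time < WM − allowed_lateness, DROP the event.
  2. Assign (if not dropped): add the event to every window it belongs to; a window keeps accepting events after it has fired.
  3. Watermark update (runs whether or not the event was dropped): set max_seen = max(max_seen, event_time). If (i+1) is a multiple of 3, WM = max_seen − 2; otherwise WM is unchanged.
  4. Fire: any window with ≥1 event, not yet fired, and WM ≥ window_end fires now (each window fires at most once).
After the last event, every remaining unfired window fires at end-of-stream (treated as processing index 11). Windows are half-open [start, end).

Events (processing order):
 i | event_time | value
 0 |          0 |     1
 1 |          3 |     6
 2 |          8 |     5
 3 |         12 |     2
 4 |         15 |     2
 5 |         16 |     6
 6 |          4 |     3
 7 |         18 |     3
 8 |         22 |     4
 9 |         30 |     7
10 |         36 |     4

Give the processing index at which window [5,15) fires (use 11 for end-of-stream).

i=0 t=0 v=1: → [0,10); WM=−∞
i=1 t=3 v=6: → [0,10); WM=−∞
i=2 t=8 v=5: → [5,15),[0,10); WM=6
i=3 t=12 v=2: → [10,20),[5,15); WM=6
i=4 t=15 v=2: → [15,25),[10,20); WM=6
i=5 t=16 v=6: → [15,25),[10,20); WM=14; [0,10) fires=12
i=6 t=4 v=3: DROP (t<14-1); WM=14
i=7 t=18 v=3: → [15,25),[10,20); WM=14
i=8 t=22 v=4: → [20,30),[15,25); WM=20; [5,15) fires=7 [10,20) fires=13
i=9 t=30 v=7: → [30,40),[25,35); WM=20
i=10 t=36 v=4: → [35,45),[30,40); WM=20

8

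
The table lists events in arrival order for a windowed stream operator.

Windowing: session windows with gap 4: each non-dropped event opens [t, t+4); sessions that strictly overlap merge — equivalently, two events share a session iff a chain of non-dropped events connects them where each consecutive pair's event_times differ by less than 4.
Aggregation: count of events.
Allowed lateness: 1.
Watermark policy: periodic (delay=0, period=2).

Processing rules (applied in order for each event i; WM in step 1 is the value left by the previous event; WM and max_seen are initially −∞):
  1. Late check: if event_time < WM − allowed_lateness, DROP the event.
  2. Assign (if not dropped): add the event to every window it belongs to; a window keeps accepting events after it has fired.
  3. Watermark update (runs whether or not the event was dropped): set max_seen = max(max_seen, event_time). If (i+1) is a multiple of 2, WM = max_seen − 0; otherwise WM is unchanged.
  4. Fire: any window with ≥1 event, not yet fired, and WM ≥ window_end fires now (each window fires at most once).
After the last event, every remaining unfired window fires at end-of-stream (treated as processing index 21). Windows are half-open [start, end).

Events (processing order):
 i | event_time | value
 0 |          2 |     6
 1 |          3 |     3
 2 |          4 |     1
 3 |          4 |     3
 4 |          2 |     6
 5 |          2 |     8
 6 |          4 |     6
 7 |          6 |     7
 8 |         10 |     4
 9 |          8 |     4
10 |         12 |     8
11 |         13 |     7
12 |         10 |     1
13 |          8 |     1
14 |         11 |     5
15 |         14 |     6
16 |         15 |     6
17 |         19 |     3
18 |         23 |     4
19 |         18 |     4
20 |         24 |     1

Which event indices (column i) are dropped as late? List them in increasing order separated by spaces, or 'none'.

4 5 12 13 14

i=0 t=2 v=6: → [2,6); WM=−∞
i=1 t=3 v=3: → [2,7); WM=3
i=2 t=4 v=1: → [2,8); WM=3
i=3 t=4 v=3: → [2,8); WM=4
i=4 t=2 v=6: DROP (t<4-1); WM=4
i=5 t=2 v=8: DROP (t<4-1); WM=4
i=6 t=4 v=6: → [2,8); WM=4
i=7 t=6 v=7: → [2,10); WM=6
i=8 t=10 v=4: → [10,14); WM=6
i=9 t=8 v=4: → [2,14); WM=10
i=10 t=12 v=8: → [2,16); WM=10
i=11 t=13 v=7: → [2,17); WM=13
i=12 t=10 v=1: DROP (t<13-1); WM=13
i=13 t=8 v=1: DROP (t<13-1); WM=13
i=14 t=11 v=5: DROP (t<13-1); WM=13
i=15 t=14 v=6: → [2,18); WM=14
i=16 t=15 v=6: → [2,19); WM=14
i=17 t=19 v=3: → [19,23); WM=19
i=18 t=23 v=4: → [23,27); WM=19
i=19 t=18 v=4: → [2,23); WM=23
i=20 t=24 v=1: → [23,28); WM=23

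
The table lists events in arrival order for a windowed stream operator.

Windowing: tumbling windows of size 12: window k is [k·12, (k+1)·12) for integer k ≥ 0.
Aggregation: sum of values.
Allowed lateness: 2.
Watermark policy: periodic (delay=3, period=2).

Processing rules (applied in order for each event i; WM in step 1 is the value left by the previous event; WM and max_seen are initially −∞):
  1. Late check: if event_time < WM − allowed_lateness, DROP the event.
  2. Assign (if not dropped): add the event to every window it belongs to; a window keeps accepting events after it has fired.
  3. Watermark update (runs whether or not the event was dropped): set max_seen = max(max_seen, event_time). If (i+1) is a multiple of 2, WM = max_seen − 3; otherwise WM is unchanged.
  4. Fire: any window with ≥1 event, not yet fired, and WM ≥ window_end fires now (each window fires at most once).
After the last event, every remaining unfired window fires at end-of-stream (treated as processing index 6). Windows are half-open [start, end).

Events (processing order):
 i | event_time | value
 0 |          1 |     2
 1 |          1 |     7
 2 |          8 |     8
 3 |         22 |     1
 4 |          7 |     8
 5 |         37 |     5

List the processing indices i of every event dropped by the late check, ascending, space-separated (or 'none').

4

i=0 t=1 v=2: → [0,12); WM=−∞
i=1 t=1 v=7: → [0,12); WM=-2
i=2 t=8 v=8: → [0,12); WM=-2
i=3 t=22 v=1: → [12,24); WM=19; [0,12) fires=17
i=4 t=7 v=8: DROP (t<19-2); WM=19
i=5 t=37 v=5: → [36,48); WM=34; [12,24) fires=1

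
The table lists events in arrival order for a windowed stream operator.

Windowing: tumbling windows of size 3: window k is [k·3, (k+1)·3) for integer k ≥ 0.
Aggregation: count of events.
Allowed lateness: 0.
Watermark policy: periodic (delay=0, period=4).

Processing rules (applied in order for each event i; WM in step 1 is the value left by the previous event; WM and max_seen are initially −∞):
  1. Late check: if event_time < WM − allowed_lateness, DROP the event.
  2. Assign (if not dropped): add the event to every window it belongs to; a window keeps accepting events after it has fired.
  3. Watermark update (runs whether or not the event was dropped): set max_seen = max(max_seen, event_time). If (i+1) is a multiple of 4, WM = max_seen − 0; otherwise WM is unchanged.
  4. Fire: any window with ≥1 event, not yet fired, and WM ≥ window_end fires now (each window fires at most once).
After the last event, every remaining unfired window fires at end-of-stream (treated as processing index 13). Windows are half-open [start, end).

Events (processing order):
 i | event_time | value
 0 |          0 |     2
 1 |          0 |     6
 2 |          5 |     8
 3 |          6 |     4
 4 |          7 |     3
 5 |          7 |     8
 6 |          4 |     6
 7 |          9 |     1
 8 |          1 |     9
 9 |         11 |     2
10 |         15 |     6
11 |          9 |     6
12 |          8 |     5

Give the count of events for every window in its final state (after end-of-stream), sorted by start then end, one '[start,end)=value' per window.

[0,3)=2 [3,6)=1 [6,9)=3 [9,12)=3 [15,18)=1

i=0 t=0 v=2: → [0,3); WM=−∞
i=1 t=0 v=6: → [0,3); WM=−∞
i=2 t=5 v=8: → [3,6); WM=−∞
i=3 t=6 v=4: → [6,9); WM=6; [0,3) fires=2 [3,6) fires=1
i=4 t=7 v=3: → [6,9); WM=6
i=5 t=7 v=8: → [6,9); WM=6
i=6 t=4 v=6: DROP (t<6-0); WM=6
i=7 t=9 v=1: → [9,12); WM=9; [6,9) fires=3
i=8 t=1 v=9: DROP (t<9-0); WM=9
i=9 t=11 v=2: → [9,12); WM=9
i=10 t=15 v=6: → [15,18); WM=9
i=11 t=9 v=6: → [9,12); WM=15; [9,12) fires=3
i=12 t=8 v=5: DROP (t<15-0); WM=15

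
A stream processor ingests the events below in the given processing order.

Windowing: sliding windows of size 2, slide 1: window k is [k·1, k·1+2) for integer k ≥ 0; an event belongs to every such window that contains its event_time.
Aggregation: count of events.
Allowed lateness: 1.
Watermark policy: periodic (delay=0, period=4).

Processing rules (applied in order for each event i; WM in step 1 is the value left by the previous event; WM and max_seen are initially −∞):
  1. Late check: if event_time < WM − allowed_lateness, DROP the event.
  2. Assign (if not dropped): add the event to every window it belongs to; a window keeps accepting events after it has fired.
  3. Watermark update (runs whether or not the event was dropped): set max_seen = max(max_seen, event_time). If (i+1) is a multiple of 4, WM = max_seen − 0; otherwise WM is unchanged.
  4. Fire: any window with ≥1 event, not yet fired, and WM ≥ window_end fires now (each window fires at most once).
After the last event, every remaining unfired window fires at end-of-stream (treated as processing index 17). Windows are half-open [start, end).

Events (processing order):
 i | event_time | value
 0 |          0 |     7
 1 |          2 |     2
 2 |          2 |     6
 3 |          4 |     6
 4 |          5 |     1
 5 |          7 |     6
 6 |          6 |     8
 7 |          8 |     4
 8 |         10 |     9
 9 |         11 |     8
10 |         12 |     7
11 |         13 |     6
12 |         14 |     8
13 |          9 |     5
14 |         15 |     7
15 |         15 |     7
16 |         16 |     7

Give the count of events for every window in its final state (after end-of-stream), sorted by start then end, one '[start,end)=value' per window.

[0,2)=1 [1,3)=2 [2,4)=2 [3,5)=1 [4,6)=2 [5,7)=2 [6,8)=2 [7,9)=2 [8,10)=1 [9,11)=1 [10,12)=2 [11,13)=2 [12,14)=2 [13,15)=2 [14,16)=3 [15,17)=3 [16,18)=1

i=0 t=0 v=7: → [0,2); WM=−∞
i=1 t=2 v=2: → [2,4),[1,3); WM=−∞
i=2 t=2 v=6: → [2,4),[1,3); WM=−∞
i=3 t=4 v=6: → [4,6),[3,5); WM=4; [0,2) fires=1 [1,3) fires=2 [2,4) fires=2
i=4 t=5 v=1: → [5,7),[4,6); WM=4
i=5 t=7 v=6: → [7,9),[6,8); WM=4
i=6 t=6 v=8: → [6,8),[5,7); WM=4
i=7 t=8 v=4: → [8,10),[7,9); WM=8; [3,5) fires=1 [4,6) fires=2 [5,7) fires=2 [6,8) fires=2
i=8 t=10 v=9: → [10,12),[9,11); WM=8
i=9 t=11 v=8: → [11,13),[10,12); WM=8
i=10 t=12 v=7: → [12,14),[11,13); WM=8
i=11 t=13 v=6: → [13,15),[12,14); WM=13; [7,9) fires=2 [8,10) fires=1 [9,11) fires=1 [10,12) fires=2 [11,13) fires=2
i=12 t=14 v=8: → [14,16),[13,15); WM=13
i=13 t=9 v=5: DROP (t<13-1); WM=13
i=14 t=15 v=7: → [15,17),[14,16); WM=13
i=15 t=15 v=7: → [15,17),[14,16); WM=15; [12,14) fires=2 [13,15) fires=2
i=16 t=16 v=7: → [16,18),[15,17); WM=15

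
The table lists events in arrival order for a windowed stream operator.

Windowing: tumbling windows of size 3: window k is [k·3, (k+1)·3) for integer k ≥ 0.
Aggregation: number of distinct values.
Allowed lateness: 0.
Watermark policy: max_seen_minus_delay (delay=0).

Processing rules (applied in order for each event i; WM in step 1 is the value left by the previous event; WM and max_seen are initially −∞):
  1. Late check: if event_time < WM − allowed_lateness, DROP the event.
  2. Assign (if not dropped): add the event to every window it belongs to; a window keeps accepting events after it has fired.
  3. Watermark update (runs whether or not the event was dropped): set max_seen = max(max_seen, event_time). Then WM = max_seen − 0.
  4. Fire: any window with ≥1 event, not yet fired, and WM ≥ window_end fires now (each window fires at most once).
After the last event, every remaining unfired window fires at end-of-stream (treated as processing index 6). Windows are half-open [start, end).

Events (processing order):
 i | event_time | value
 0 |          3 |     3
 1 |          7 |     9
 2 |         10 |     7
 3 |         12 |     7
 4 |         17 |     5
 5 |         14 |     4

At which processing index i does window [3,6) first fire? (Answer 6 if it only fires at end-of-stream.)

i=0 t=3 v=3: → [3,6); WM=3
i=1 t=7 v=9: → [6,9); WM=7; [3,6) fires=1
i=2 t=10 v=7: → [9,12); WM=10; [6,9) fires=1
i=3 t=12 v=7: → [12,15); WM=12; [9,12) fires=1
i=4 t=17 v=5: → [15,18); WM=17; [12,15) fires=1
i=5 t=14 v=4: DROP (t<17-0); WM=17

1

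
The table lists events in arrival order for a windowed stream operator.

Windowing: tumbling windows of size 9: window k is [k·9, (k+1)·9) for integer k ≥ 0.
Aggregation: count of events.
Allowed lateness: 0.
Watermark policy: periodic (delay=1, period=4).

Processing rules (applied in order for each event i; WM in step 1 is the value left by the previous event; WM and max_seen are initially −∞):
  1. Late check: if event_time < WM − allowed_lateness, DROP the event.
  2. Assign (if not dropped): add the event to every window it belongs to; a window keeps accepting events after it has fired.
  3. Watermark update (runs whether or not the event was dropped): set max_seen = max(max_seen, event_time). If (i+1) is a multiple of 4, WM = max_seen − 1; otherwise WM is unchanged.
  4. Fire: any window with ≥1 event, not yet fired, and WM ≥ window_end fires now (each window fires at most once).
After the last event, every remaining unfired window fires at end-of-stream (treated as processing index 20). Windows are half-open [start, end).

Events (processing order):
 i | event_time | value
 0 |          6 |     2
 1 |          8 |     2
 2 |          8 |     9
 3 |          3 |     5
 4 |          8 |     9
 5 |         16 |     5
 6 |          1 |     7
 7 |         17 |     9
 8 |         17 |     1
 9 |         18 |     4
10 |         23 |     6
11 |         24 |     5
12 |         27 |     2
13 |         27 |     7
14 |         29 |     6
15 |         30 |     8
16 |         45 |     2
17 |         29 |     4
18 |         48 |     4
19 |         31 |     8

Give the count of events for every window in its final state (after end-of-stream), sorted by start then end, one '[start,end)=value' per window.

[0,9)=5 [9,18)=3 [18,27)=3 [27,36)=6 [45,54)=2

i=0 t=6 v=2: → [0,9); WM=−∞
i=1 t=8 v=2: → [0,9); WM=−∞
i=2 t=8 v=9: → [0,9); WM=−∞
i=3 t=3 v=5: → [0,9); WM=7
i=4 t=8 v=9: → [0,9); WM=7
i=5 t=16 v=5: → [9,18); WM=7
i=6 t=1 v=7: DROP (t<7-0); WM=7
i=7 t=17 v=9: → [9,18); WM=16; [0,9) fires=5
i=8 t=17 v=1: → [9,18); WM=16
i=9 t=18 v=4: → [18,27); WM=16
i=10 t=23 v=6: → [18,27); WM=16
i=11 t=24 v=5: → [18,27); WM=23; [9,18) fires=3
i=12 t=27 v=2: → [27,36); WM=23
i=13 t=27 v=7: → [27,36); WM=23
i=14 t=29 v=6: → [27,36); WM=23
i=15 t=30 v=8: → [27,36); WM=29; [18,27) fires=3
i=16 t=45 v=2: → [45,54); WM=29
i=17 t=29 v=4: → [27,36); WM=29
i=18 t=48 v=4: → [45,54); WM=29
i=19 t=31 v=8: → [27,36); WM=47; [27,36) fires=6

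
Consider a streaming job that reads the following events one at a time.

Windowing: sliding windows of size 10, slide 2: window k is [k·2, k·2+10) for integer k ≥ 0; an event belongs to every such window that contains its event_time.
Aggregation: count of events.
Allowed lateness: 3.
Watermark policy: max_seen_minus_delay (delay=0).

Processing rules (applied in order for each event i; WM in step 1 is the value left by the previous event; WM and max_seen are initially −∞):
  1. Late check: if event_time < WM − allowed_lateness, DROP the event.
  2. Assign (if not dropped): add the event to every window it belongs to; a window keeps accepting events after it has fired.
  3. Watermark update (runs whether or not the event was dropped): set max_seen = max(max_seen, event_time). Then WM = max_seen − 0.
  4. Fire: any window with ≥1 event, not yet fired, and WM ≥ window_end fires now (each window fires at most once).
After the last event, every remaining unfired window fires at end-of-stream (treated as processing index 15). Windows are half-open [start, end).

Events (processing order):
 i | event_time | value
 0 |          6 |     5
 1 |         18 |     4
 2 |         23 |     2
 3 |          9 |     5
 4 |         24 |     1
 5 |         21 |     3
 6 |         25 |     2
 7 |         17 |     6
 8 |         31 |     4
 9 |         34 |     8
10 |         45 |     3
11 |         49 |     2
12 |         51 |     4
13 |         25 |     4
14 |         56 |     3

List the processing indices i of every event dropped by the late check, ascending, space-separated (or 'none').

3 7 13

i=0 t=6 v=5: → [6,16),[4,14),[2,12),[0,10); WM=6
i=1 t=18 v=4: → [18,28),[16,26),[14,24),[12,22),[10,20); WM=18; [0,10) fires=1 [2,12) fires=1 [4,14) fires=1 [6,16) fires=1
i=2 t=23 v=2: → [22,32),[20,30),[18,28),[16,26),[14,24); WM=23; [10,20) fires=1 [12,22) fires=1
i=3 t=9 v=5: DROP (t<23-3); WM=23
i=4 t=24 v=1: → [24,34),[22,32),[20,30),[18,28),[16,26); WM=24; [14,24) fires=2
i=5 t=21 v=3: → [20,30),[18,28),[16,26),[14,24),[12,22); WM=24
i=6 t=25 v=2: → [24,34),[22,32),[20,30),[18,28),[16,26); WM=25
i=7 t=17 v=6: DROP (t<25-3); WM=25
i=8 t=31 v=4: → [30,40),[28,38),[26,36),[24,34),[22,32); WM=31; [16,26) fires=5 [18,28) fires=5 [20,30) fires=4
i=9 t=34 v=8: → [34,44),[32,42),[30,40),[28,38),[26,36); WM=34; [22,32) fires=4 [24,34) fires=3
i=10 t=45 v=3: → [44,54),[42,52),[40,50),[38,48),[36,46); WM=45; [26,36) fires=2 [28,38) fires=2 [30,40) fires=2 [32,42) fires=1 [34,44) fires=1
i=11 t=49 v=2: → [48,58),[46,56),[44,54),[42,52),[40,50); WM=49; [36,46) fires=1 [38,48) fires=1
i=12 t=51 v=4: → [50,60),[48,58),[46,56),[44,54),[42,52); WM=51; [40,50) fires=2
i=13 t=25 v=4: DROP (t<51-3); WM=51
i=14 t=56 v=3: → [56,66),[54,64),[52,62),[50,60),[48,58); WM=56; [42,52) fires=3 [44,54) fires=3 [46,56) fires=2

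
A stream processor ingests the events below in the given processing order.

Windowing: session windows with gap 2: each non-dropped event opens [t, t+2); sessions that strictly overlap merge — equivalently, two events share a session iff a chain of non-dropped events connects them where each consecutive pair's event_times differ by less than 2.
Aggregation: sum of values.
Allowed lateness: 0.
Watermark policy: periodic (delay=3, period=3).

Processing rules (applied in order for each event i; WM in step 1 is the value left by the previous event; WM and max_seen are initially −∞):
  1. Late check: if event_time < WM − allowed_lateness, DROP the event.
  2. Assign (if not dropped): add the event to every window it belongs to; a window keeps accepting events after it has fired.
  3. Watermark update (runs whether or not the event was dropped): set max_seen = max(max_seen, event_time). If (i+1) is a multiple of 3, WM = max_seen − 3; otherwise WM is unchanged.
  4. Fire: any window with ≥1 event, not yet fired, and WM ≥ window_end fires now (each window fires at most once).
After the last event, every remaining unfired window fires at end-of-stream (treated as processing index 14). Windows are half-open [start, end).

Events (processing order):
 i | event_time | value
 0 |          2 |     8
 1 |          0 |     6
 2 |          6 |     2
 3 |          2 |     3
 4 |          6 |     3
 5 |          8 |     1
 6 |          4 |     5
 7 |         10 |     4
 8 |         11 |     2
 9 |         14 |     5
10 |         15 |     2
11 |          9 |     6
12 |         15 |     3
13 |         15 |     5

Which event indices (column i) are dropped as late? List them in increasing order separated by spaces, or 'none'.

3 6

i=0 t=2 v=8: → [2,4); WM=−∞
i=1 t=0 v=6: → [0,2); WM=−∞
i=2 t=6 v=2: → [6,8); WM=3
i=3 t=2 v=3: DROP (t<3-0); WM=3
i=4 t=6 v=3: → [6,8); WM=3
i=5 t=8 v=1: → [8,10); WM=5
i=6 t=4 v=5: DROP (t<5-0); WM=5
i=7 t=10 v=4: → [10,12); WM=5
i=8 t=11 v=2: → [10,13); WM=8
i=9 t=14 v=5: → [14,16); WM=8
i=10 t=15 v=2: → [14,17); WM=8
i=11 t=9 v=6: → [8,13); WM=12
i=12 t=15 v=3: → [14,17); WM=12
i=13 t=15 v=5: → [14,17); WM=12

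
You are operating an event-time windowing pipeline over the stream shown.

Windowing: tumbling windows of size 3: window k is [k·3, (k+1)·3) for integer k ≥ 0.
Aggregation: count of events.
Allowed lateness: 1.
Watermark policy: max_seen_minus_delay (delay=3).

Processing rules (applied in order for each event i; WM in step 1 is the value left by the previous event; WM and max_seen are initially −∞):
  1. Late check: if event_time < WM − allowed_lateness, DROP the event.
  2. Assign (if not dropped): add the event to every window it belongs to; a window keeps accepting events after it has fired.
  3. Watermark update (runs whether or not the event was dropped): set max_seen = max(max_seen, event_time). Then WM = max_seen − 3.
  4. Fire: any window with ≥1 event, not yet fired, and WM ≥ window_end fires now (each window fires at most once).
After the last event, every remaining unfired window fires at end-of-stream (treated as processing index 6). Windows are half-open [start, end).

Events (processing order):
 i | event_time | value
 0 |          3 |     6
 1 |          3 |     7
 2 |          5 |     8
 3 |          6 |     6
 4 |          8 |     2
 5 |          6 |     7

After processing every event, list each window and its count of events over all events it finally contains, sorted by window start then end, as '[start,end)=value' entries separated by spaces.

i=0 t=3 v=6: → [3,6); WM=0
i=1 t=3 v=7: → [3,6); WM=0
i=2 t=5 v=8: → [3,6); WM=2
i=3 t=6 v=6: → [6,9); WM=3
i=4 t=8 v=2: → [6,9); WM=5
i=5 t=6 v=7: → [6,9); WM=5

[3,6)=3 [6,9)=3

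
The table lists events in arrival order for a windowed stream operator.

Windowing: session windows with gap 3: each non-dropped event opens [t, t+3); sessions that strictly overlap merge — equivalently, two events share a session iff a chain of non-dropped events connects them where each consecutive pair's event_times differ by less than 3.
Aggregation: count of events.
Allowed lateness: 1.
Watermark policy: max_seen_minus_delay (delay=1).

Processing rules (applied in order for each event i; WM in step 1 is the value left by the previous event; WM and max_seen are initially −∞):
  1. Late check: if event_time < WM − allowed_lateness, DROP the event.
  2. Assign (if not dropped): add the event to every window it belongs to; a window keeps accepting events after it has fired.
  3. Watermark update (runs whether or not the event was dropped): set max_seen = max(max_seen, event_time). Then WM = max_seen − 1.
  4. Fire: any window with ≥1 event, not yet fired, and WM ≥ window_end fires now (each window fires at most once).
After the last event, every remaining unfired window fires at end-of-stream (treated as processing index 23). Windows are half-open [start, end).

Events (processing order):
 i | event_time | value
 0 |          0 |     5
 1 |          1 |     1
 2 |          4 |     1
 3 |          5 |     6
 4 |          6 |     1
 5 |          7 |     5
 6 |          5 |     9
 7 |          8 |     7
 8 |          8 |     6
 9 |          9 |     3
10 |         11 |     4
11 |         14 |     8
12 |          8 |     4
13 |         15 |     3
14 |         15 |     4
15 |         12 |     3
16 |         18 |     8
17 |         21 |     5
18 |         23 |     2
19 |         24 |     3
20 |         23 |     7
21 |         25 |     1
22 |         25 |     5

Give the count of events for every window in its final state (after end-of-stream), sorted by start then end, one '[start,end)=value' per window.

[0,4)=2 [4,14)=9 [14,18)=3 [18,21)=1 [21,28)=6

i=0 t=0 v=5: → [0,3); WM=-1
i=1 t=1 v=1: → [0,4); WM=0
i=2 t=4 v=1: → [4,7); WM=3
i=3 t=5 v=6: → [4,8); WM=4
i=4 t=6 v=1: → [4,9); WM=5
i=5 t=7 v=5: → [4,10); WM=6
i=6 t=5 v=9: → [4,10); WM=6
i=7 t=8 v=7: → [4,11); WM=7
i=8 t=8 v=6: → [4,11); WM=7
i=9 t=9 v=3: → [4,12); WM=8
i=10 t=11 v=4: → [4,14); WM=10
i=11 t=14 v=8: → [14,17); WM=13
i=12 t=8 v=4: DROP (t<13-1); WM=13
i=13 t=15 v=3: → [14,18); WM=14
i=14 t=15 v=4: → [14,18); WM=14
i=15 t=12 v=3: DROP (t<14-1); WM=14
i=16 t=18 v=8: → [18,21); WM=17
i=17 t=21 v=5: → [21,24); WM=20
i=18 t=23 v=2: → [21,26); WM=22
i=19 t=24 v=3: → [21,27); WM=23
i=20 t=23 v=7: → [21,27); WM=23
i=21 t=25 v=1: → [21,28); WM=24
i=22 t=25 v=5: → [21,28); WM=24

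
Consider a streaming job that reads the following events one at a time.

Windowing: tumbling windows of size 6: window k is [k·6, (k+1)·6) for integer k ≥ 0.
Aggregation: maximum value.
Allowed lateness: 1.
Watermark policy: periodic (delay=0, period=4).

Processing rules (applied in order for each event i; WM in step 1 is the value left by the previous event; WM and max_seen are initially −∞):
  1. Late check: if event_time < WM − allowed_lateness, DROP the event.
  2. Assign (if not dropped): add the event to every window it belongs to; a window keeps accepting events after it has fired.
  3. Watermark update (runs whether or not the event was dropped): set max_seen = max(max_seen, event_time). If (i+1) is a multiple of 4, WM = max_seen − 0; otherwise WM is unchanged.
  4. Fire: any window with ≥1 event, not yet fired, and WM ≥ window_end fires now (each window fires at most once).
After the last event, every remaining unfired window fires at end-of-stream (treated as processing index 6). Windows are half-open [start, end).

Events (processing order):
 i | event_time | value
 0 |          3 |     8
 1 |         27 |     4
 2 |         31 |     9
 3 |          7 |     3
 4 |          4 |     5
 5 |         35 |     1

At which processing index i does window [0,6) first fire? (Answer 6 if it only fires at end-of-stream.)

i=0 t=3 v=8: → [0,6); WM=−∞
i=1 t=27 v=4: → [24,30); WM=−∞
i=2 t=31 v=9: → [30,36); WM=−∞
i=3 t=7 v=3: → [6,12); WM=31; [0,6) fires=8 [6,12) fires=3 [24,30) fires=4
i=4 t=4 v=5: DROP (t<31-1); WM=31
i=5 t=35 v=1: → [30,36); WM=31

3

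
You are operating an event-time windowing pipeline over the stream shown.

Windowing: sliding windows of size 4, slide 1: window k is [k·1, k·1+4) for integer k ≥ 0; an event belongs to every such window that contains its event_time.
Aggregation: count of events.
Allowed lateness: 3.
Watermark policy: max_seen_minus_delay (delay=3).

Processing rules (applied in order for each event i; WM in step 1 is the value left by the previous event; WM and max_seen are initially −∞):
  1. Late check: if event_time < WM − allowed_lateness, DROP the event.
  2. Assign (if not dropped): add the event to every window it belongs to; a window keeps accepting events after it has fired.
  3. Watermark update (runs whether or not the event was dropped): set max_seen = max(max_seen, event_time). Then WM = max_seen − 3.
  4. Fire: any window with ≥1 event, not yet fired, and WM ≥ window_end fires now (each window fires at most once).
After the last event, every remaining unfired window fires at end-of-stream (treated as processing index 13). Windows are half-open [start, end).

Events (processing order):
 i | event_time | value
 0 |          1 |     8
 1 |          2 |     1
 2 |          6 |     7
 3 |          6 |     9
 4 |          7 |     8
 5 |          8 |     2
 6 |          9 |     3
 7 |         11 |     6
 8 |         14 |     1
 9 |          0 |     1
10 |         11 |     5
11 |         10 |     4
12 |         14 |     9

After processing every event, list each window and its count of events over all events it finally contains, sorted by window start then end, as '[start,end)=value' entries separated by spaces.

i=0 t=1 v=8: → [1,5),[0,4); WM=-2
i=1 t=2 v=1: → [2,6),[1,5),[0,4); WM=-1
i=2 t=6 v=7: → [6,10),[5,9),[4,8),[3,7); WM=3
i=3 t=6 v=9: → [6,10),[5,9),[4,8),[3,7); WM=3
i=4 t=7 v=8: → [7,11),[6,10),[5,9),[4,8); WM=4; [0,4) fires=2
i=5 t=8 v=2: → [8,12),[7,11),[6,10),[5,9); WM=5; [1,5) fires=2
i=6 t=9 v=3: → [9,13),[8,12),[7,11),[6,10); WM=6; [2,6) fires=1
i=7 t=11 v=6: → [11,15),[10,14),[9,13),[8,12); WM=8; [3,7) fires=2 [4,8) fires=3
i=8 t=14 v=1: → [14,18),[13,17),[12,16),[11,15); WM=11; [5,9) fires=4 [6,10) fires=5 [7,11) fires=3
i=9 t=0 v=1: DROP (t<11-3); WM=11
i=10 t=11 v=5: → [11,15),[10,14),[9,13),[8,12); WM=11
i=11 t=10 v=4: → [10,14),[9,13),[8,12),[7,11); WM=11
i=12 t=14 v=9: → [14,18),[13,17),[12,16),[11,15); WM=11

[0,4)=2 [1,5)=2 [2,6)=1 [3,7)=2 [4,8)=3 [5,9)=4 [6,10)=5 [7,11)=4 [8,12)=5 [9,13)=4 [10,14)=3 [11,15)=4 [12,16)=2 [13,17)=2 [14,18)=2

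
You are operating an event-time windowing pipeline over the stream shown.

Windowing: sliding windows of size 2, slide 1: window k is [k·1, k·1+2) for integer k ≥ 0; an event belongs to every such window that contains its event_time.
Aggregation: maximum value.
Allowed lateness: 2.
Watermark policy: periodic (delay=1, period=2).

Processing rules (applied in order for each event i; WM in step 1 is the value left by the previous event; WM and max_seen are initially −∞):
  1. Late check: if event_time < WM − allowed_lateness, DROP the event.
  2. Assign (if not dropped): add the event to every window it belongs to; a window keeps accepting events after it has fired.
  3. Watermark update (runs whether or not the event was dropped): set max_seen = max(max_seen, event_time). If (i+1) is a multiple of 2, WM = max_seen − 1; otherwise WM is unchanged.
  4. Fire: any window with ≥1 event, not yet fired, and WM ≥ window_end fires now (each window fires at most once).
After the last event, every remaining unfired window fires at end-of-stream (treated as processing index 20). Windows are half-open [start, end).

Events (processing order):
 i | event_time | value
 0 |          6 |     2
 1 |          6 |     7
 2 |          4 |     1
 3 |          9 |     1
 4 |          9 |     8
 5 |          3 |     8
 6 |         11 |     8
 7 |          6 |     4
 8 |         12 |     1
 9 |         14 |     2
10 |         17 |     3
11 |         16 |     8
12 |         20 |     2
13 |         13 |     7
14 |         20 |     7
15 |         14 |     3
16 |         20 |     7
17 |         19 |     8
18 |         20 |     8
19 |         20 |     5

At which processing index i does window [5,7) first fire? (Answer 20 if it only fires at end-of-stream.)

i=0 t=6 v=2: → [6,8),[5,7); WM=−∞
i=1 t=6 v=7: → [6,8),[5,7); WM=5
i=2 t=4 v=1: → [4,6),[3,5); WM=5; [3,5) fires=1
i=3 t=9 v=1: → [9,11),[8,10); WM=8; [4,6) fires=1 [5,7) fires=7 [6,8) fires=7
i=4 t=9 v=8: → [9,11),[8,10); WM=8
i=5 t=3 v=8: DROP (t<8-2); WM=8
i=6 t=11 v=8: → [11,13),[10,12); WM=8
i=7 t=6 v=4: → [6,8),[5,7); WM=10; [8,10) fires=8
i=8 t=12 v=1: → [12,14),[11,13); WM=10
i=9 t=14 v=2: → [14,16),[13,15); WM=13; [9,11) fires=8 [10,12) fires=8 [11,13) fires=8
i=10 t=17 v=3: → [17,19),[16,18); WM=13
i=11 t=16 v=8: → [16,18),[15,17); WM=16; [12,14) fires=1 [13,15) fires=2 [14,16) fires=2
i=12 t=20 v=2: → [20,22),[19,21); WM=16
i=13 t=13 v=7: DROP (t<16-2); WM=19; [15,17) fires=8 [16,18) fires=8 [17,19) fires=3
i=14 t=20 v=7: → [20,22),[19,21); WM=19
i=15 t=14 v=3: DROP (t<19-2); WM=19
i=16 t=20 v=7: → [20,22),[19,21); WM=19
i=17 t=19 v=8: → [19,21),[18,20); WM=19
i=18 t=20 v=8: → [20,22),[19,21); WM=19
i=19 t=20 v=5: → [20,22),[19,21); WM=19

3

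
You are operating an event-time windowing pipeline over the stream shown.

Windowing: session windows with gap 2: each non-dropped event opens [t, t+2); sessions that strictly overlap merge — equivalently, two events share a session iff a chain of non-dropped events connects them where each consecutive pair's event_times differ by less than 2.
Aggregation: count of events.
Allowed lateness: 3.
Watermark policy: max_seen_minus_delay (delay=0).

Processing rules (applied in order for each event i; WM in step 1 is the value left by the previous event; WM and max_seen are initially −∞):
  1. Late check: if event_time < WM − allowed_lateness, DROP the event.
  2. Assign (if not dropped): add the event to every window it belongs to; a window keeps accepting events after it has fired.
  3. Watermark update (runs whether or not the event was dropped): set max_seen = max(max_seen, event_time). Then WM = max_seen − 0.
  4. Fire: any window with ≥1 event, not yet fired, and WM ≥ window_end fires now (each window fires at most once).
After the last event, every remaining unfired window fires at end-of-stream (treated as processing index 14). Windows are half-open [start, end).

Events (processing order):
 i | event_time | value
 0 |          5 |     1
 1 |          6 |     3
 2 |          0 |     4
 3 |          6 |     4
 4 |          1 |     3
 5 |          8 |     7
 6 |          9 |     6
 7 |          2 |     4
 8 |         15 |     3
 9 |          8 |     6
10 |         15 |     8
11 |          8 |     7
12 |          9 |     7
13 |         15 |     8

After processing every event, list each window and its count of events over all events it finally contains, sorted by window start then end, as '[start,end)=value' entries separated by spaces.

[5,8)=3 [8,11)=2 [15,17)=3

i=0 t=5 v=1: → [5,7); WM=5
i=1 t=6 v=3: → [5,8); WM=6
i=2 t=0 v=4: DROP (t<6-3); WM=6
i=3 t=6 v=4: → [5,8); WM=6
i=4 t=1 v=3: DROP (t<6-3); WM=6
i=5 t=8 v=7: → [8,10); WM=8
i=6 t=9 v=6: → [8,11); WM=9
i=7 t=2 v=4: DROP (t<9-3); WM=9
i=8 t=15 v=3: → [15,17); WM=15
i=9 t=8 v=6: DROP (t<15-3); WM=15
i=10 t=15 v=8: → [15,17); WM=15
i=11 t=8 v=7: DROP (t<15-3); WM=15
i=12 t=9 v=7: DROP (t<15-3); WM=15
i=13 t=15 v=8: → [15,17); WM=15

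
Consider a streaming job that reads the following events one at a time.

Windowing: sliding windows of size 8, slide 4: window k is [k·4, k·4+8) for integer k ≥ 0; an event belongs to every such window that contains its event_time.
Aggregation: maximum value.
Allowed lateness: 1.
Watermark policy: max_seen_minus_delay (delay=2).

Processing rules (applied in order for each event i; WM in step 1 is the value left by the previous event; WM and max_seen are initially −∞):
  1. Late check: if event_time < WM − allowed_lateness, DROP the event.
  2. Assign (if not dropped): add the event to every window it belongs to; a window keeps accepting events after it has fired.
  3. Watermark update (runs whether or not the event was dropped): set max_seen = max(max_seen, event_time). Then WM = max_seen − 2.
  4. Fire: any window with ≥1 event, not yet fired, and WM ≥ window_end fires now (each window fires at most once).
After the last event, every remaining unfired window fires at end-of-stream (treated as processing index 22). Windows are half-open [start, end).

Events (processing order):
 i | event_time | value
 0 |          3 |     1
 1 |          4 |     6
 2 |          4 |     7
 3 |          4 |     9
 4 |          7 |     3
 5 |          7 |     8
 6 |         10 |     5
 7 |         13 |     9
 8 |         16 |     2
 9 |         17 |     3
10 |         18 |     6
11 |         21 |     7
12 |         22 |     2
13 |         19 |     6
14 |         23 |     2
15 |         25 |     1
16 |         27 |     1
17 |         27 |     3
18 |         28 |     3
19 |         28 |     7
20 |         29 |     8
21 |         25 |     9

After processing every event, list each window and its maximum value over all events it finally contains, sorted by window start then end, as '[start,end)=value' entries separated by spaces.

[0,8)=9 [4,12)=9 [8,16)=9 [12,20)=9 [16,24)=7 [20,28)=7 [24,32)=8 [28,36)=8

i=0 t=3 v=1: → [0,8); WM=1
i=1 t=4 v=6: → [4,12),[0,8); WM=2
i=2 t=4 v=7: → [4,12),[0,8); WM=2
i=3 t=4 v=9: → [4,12),[0,8); WM=2
i=4 t=7 v=3: → [4,12),[0,8); WM=5
i=5 t=7 v=8: → [4,12),[0,8); WM=5
i=6 t=10 v=5: → [8,16),[4,12); WM=8; [0,8) fires=9
i=7 t=13 v=9: → [12,20),[8,16); WM=11
i=8 t=16 v=2: → [16,24),[12,20); WM=14; [4,12) fires=9
i=9 t=17 v=3: → [16,24),[12,20); WM=15
i=10 t=18 v=6: → [16,24),[12,20); WM=16; [8,16) fires=9
i=11 t=21 v=7: → [20,28),[16,24); WM=19
i=12 t=22 v=2: → [20,28),[16,24); WM=20; [12,20) fires=9
i=13 t=19 v=6: → [16,24),[12,20); WM=20
i=14 t=23 v=2: → [20,28),[16,24); WM=21
i=15 t=25 v=1: → [24,32),[20,28); WM=23
i=16 t=27 v=1: → [24,32),[20,28); WM=25; [16,24) fires=7
i=17 t=27 v=3: → [24,32),[20,28); WM=25
i=18 t=28 v=3: → [28,36),[24,32); WM=26
i=19 t=28 v=7: → [28,36),[24,32); WM=26
i=20 t=29 v=8: → [28,36),[24,32); WM=27
i=21 t=25 v=9: DROP (t<27-1); WM=27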